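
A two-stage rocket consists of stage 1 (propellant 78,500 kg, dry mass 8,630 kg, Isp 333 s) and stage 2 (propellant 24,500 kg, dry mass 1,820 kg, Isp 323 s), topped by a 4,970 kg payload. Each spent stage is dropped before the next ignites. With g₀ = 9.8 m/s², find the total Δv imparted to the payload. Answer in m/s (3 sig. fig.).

Ignition mass of stage 1 = 78,500+8,630 + 24,500+1,820 + 4,970 = 118,420 kg.
Stage 1: m₀ = 118,420 kg, m_f = 118,420 − 78,500 = 39,920 kg; Δv = 333×9.8×ln(2.966) = 3263.4×1.0874 ≈ 3548 m/s.
Stage 2: m₀ = 31,290 kg, m_f = 31,290 − 24,500 = 6,790 kg; Δv = 323×9.8×ln(4.608) = 3165.4×1.5278 ≈ 4836 m/s.
Total Δv = 3548 + 4836 = 8384 m/s.

Δv ≈ 8380 m/s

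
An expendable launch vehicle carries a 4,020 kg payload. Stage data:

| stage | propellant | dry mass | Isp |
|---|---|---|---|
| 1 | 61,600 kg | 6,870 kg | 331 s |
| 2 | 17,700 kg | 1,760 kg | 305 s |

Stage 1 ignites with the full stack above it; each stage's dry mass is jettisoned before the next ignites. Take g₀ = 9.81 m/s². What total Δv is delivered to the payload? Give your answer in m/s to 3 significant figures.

Δv ≈ 7790 m/s

Ignition mass of stage 1 = 61,600+6,870 + 17,700+1,760 + 4,020 = 91,950 kg.
Stage 1: m₀ = 91,950 kg, m_f = 91,950 − 61,600 = 30,350 kg; Δv = 331×9.81×ln(3.03) = 3247.1×1.1084 ≈ 3599 m/s.
Stage 2: m₀ = 23,480 kg, m_f = 23,480 − 17,700 = 5,780 kg; Δv = 305×9.81×ln(4.062) = 2992.1×1.4017 ≈ 4194 m/s.
Total Δv = 3599 + 4194 = 7793 m/s.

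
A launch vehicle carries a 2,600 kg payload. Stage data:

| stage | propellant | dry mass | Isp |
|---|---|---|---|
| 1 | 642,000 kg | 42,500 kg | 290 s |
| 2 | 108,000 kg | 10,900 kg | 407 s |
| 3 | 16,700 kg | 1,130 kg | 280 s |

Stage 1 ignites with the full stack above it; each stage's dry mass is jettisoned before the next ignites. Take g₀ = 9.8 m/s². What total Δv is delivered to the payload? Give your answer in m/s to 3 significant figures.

Δv ≈ 14900 m/s

Ignition mass of stage 1 = 642,000+42,500 + 108,000+10,900 + 16,700+1,130 + 2,600 = 823,830 kg.
Stage 1: m₀ = 823,830 kg, m_f = 823,830 − 642,000 = 181,830 kg; Δv = 290×9.8×ln(4.531) = 2842.0×1.5109 ≈ 4294 m/s.
Stage 2: m₀ = 139,330 kg, m_f = 139,330 − 108,000 = 31,330 kg; Δv = 407×9.8×ln(4.447) = 3988.6×1.4923 ≈ 5952 m/s.
Stage 3: m₀ = 20,430 kg, m_f = 20,430 − 16,700 = 3,730 kg; Δv = 280×9.8×ln(5.477) = 2744.0×1.7006 ≈ 4666 m/s.
Total Δv = 4294 + 5952 + 4666 = 14912 m/s.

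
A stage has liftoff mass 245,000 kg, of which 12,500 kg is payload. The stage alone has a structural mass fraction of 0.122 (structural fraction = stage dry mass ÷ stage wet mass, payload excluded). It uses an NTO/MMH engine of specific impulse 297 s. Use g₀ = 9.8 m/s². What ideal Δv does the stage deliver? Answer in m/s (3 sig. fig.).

Stage wet mass = m₀ − payload = 245,000 − 12,500 = 232,500 kg.
Stage dry mass = ε × stage wet mass = 0.122 × 232,500 = 28,365 kg.
Burnout mass m_f = stage dry + payload = 28,365 + 12,500 = 40,865 kg.
v_e = Isp · g₀ = 297 × 9.8 = 2910.6 m/s.
Rocket equation: Δv = v_e · ln(245,000/40,865) = 2910.6 × ln(5.995) = 2910.6 × 1.7910 ≈ 5213 m/s.

Δv ≈ 5210 m/s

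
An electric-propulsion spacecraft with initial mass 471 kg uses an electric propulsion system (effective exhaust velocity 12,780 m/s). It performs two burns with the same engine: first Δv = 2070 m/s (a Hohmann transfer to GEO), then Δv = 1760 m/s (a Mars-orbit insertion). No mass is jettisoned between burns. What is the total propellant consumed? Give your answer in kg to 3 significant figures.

After the first burn: m = 471 × exp(−2070/12780.0) = 471 × 0.85047 = 400.571 kg.
After the second burn: m = 400.571 × exp(−1760/12780.0) = 400.571 × 0.87135 = 349.038 kg.
Total propellant = m₀ − m_final = 471 − 349.038 = 121.962 kg.

total propellant consumed ≈ 122 kg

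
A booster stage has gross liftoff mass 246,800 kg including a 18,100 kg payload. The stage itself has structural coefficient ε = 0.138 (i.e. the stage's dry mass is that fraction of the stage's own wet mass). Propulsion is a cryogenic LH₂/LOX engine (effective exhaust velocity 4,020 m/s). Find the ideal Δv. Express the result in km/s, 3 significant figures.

Δv ≈ 6.45 km/s

Stage wet mass = m₀ − payload = 246,800 − 18,100 = 228,700 kg.
Stage dry mass = ε × stage wet mass = 0.138 × 228,700 = 31,560.6 kg.
Burnout mass m_f = stage dry + payload = 31,560.6 + 18,100 = 49,660.6 kg.
Δv = v_e · ln(246,800/49,660.6) = 4020.0 × ln(4.97) = 4020.0 × 1.6034 ≈ 6446 m/s.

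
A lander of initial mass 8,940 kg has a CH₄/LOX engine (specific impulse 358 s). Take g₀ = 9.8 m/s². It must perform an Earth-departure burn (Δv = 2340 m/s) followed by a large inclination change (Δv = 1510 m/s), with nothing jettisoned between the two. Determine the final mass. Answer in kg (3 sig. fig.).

final mass ≈ 2980 kg

v_e = Isp · g₀ = 358 × 9.8 = 3508.4 m/s.
After the first burn: m = 8940 × exp(−2340/3508.4) = 8940 × 0.51326 = 4,588.54 kg.
After the second burn: m = 4,588.54 × exp(−1510/3508.4) = 4,588.54 × 0.65025 = 2,983.7 kg.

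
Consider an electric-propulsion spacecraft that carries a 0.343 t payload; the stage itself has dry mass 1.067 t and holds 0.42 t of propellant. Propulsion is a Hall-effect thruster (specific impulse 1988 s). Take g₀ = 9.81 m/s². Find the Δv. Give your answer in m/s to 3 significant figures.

Δv ≈ 5080 m/s

v_e = Isp · g₀ = 1988 × 9.81 = 19502.3 m/s.
m₀ = payload + dry + propellant = 0.343 + 1.067 + 0.42 = 1.83 t.
m_f = payload + dry = 0.343 + 1.067 = 1.41 t.
Using Δv = v_e ln(m₀/m_f): Δv = v_e · ln(m₀/m_f) = 19502.3 × ln(1.298) = 19502.3 × 0.2607 ≈ 5084.8 m/s.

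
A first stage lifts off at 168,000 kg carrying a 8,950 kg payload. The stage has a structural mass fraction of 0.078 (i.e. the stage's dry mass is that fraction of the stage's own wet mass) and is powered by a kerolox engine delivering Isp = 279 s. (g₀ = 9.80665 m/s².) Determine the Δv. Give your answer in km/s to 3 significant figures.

Δv ≈ 5.64 km/s

Stage wet mass = m₀ − payload = 168,000 − 8,950 = 159,050 kg.
Stage dry mass = ε × stage wet mass = 0.078 × 159,050 = 12,405.9 kg.
Burnout mass m_f = stage dry + payload = 12,405.9 + 8,950 = 21,355.9 kg.
v_e = Isp · g₀ = 279 × 9.80665 = 2736.1 m/s.
Rocket equation: Δv = v_e · ln(168,000/21,355.9) = 2736.1 × ln(7.867) = 2736.1 × 2.0626 ≈ 5643 m/s.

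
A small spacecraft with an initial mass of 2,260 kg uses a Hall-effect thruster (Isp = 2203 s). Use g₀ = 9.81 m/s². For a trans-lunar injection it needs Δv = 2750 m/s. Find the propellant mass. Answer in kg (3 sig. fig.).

v_e = Isp · g₀ = 2203 × 9.81 = 21611.4 m/s.
From the ideal rocket equation, m₀/m_f = exp(Δv / v_e) = exp(2750 / 21611.4) = exp(0.1272) = 1.1357.
m_f = 2,260 / 1.1357 = 1,989.96 kg, so propellant = m₀ − m_f = 2,260 − 1,989.96 = 270.04 kg.

propellant mass ≈ 270 kg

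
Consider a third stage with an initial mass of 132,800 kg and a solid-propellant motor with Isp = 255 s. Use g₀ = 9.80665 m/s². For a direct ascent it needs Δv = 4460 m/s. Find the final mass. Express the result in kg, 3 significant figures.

v_e = Isp · g₀ = 255 × 9.80665 = 2500.7 m/s.
m₀/m_f = exp(Δv / v_e) = exp(4460 / 2500.7) = exp(1.7835) = 5.9507.
m_f = m₀ / 5.9507 = 132,800 / 5.9507 = 22,316.7 kg.

final mass ≈ 22300 kg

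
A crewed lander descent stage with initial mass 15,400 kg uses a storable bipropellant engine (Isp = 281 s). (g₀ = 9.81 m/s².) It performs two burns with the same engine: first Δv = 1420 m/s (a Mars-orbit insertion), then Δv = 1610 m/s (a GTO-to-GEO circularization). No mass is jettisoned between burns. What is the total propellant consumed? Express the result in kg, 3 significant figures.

total propellant consumed ≈ 10300 kg

v_e = Isp · g₀ = 281 × 9.81 = 2756.6 m/s.
After the first burn: m = 15400 × exp(−1420/2756.6) = 15400 × 0.59743 = 9,200.42 kg.
After the second burn: m = 9,200.42 × exp(−1610/2756.6) = 9,200.42 × 0.55763 = 5,130.43 kg.
Total propellant = m₀ − m_final = 15400 − 5,130.43 = 10,269.57 kg.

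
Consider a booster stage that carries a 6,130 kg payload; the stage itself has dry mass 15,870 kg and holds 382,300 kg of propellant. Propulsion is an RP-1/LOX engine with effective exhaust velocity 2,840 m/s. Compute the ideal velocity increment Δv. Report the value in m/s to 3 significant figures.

m₀ = payload + dry + propellant = 6,130 + 15,870 + 382,300 = 404,300 kg.
m_f = payload + dry = 6,130 + 15,870 = 22,000 kg.
From the ideal rocket equation, Δv = v_e · ln(m₀/m_f) = 2840.0 × ln(18.38) = 2840.0 × 2.9111 ≈ 8267.6 m/s.

Δv ≈ 8270 m/s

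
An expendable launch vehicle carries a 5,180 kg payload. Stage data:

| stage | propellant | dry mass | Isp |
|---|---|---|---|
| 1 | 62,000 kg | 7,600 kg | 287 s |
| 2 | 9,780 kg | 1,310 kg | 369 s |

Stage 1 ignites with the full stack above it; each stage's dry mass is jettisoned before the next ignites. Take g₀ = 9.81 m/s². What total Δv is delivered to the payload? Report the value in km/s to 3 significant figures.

Ignition mass of stage 1 = 62,000+7,600 + 9,780+1,310 + 5,180 = 85,870 kg.
Stage 1: m₀ = 85,870 kg, m_f = 85,870 − 62,000 = 23,870 kg; Δv = 287×9.81×ln(3.597) = 2815.5×1.2802 ≈ 3604 m/s.
Stage 2: m₀ = 16,270 kg, m_f = 16,270 − 9,780 = 6,490 kg; Δv = 369×9.81×ln(2.507) = 3619.9×0.9191 ≈ 3327 m/s.
Total Δv = 3604 + 3327 = 6931 m/s.

Δv ≈ 6.93 km/s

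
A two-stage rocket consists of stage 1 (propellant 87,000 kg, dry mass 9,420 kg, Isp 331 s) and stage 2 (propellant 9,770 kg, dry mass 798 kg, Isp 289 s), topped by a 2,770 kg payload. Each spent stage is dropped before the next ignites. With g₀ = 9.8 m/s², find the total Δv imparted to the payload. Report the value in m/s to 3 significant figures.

Ignition mass of stage 1 = 87,000+9,420 + 9,770+798 + 2,770 = 109,758 kg.
Stage 1: m₀ = 109,758 kg, m_f = 109,758 − 87,000 = 22,758 kg; Δv = 331×9.8×ln(4.823) = 3243.8×1.5734 ≈ 5104 m/s.
Stage 2: m₀ = 13,338 kg, m_f = 13,338 − 9,770 = 3,568 kg; Δv = 289×9.8×ln(3.738) = 2832.2×1.3186 ≈ 3735 m/s.
Total Δv = 5104 + 3735 = 8839 m/s.

Δv ≈ 8840 m/s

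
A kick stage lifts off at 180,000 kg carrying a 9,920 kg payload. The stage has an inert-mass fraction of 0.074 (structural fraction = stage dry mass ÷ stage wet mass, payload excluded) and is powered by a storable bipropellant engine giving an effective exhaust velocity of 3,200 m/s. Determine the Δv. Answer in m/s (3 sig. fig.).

Δv ≈ 6650 m/s

Stage wet mass = m₀ − payload = 180,000 − 9,920 = 170,080 kg.
Stage dry mass = ε × stage wet mass = 0.074 × 170,080 = 12,585.9 kg.
Burnout mass m_f = stage dry + payload = 12,585.9 + 9,920 = 22,505.9 kg.
Using Δv = v_e ln(m₀/m_f): Δv = v_e · ln(180,000/22,505.9) = 3200.0 × ln(7.998) = 3200.0 × 2.0792 ≈ 6653 m/s.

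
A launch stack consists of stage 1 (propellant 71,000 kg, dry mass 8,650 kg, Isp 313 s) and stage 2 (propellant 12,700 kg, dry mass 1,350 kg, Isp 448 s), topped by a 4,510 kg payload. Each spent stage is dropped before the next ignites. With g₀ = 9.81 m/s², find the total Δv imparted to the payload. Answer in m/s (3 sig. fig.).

Ignition mass of stage 1 = 71,000+8,650 + 12,700+1,350 + 4,510 = 98,210 kg.
Stage 1: m₀ = 98,210 kg, m_f = 98,210 − 71,000 = 27,210 kg; Δv = 313×9.81×ln(3.609) = 3070.5×1.2835 ≈ 3941 m/s.
Stage 2: m₀ = 18,560 kg, m_f = 18,560 − 12,700 = 5,860 kg; Δv = 448×9.81×ln(3.167) = 4394.9×1.1529 ≈ 5067 m/s.
Total Δv = 3941 + 5067 = 9008 m/s.

Δv ≈ 9010 m/s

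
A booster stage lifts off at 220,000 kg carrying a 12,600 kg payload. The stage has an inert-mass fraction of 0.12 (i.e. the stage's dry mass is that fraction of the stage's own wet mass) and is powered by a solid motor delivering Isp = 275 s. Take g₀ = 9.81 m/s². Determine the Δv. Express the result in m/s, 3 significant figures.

Stage wet mass = m₀ − payload = 220,000 − 12,600 = 207,400 kg.
Stage dry mass = ε × stage wet mass = 0.12 × 207,400 = 24,888 kg.
Burnout mass m_f = stage dry + payload = 24,888 + 12,600 = 37,488 kg.
v_e = Isp · g₀ = 275 × 9.81 = 2697.8 m/s.
By the Tsiolkovsky rocket equation, Δv = v_e · ln(220,000/37,488) = 2697.8 × ln(5.869) = 2697.8 × 1.7696 ≈ 4774 m/s.

Δv ≈ 4770 m/s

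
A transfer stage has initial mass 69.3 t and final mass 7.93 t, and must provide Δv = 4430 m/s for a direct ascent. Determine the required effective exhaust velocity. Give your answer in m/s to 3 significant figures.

v_e ≈ 2040 m/s

ln(m₀/m_f) = ln(69300/7930) = ln(8.739) = 2.1678.
By the Tsiolkovsky rocket equation, v_e = Δv / ln(m₀/m_f) = 4430 / 2.1678 = 2043.6 m/s.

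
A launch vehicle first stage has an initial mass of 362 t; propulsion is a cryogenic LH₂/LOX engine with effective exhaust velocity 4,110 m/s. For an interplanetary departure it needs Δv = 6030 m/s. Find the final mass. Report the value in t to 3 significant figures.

final mass ≈ 83.5 t

m₀/m_f = exp(Δv / v_e) = exp(6030 / 4110.0) = exp(1.4672) = 4.3369.
m_f = m₀ / 4.3369 = 362 / 4.3369 = 83.4698 t.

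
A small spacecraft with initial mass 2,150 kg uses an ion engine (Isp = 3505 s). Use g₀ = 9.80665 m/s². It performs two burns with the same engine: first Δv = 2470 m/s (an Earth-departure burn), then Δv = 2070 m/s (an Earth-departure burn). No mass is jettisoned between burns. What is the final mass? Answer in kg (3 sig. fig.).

final mass ≈ 1880 kg

v_e = Isp · g₀ = 3505 × 9.80665 = 34372.3 m/s.
After the first burn: m = 2150 × exp(−2470/34372.3) = 2150 × 0.93066 = 2,000.92 kg.
After the second burn: m = 2,000.92 × exp(−2070/34372.3) = 2,000.92 × 0.94155 = 1,883.97 kg.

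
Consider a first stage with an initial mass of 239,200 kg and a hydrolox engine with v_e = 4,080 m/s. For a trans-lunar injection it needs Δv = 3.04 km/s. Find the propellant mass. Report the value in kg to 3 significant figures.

By the Tsiolkovsky rocket equation, m₀/m_f = exp(Δv / v_e) = exp(3040 / 4080.0) = exp(0.7451) = 2.1066.
m_f = 239,200 / 2.1066 = 113,548 kg, so propellant = m₀ − m_f = 239,200 − 113,548 = 125,652 kg.

propellant mass ≈ 126000 kg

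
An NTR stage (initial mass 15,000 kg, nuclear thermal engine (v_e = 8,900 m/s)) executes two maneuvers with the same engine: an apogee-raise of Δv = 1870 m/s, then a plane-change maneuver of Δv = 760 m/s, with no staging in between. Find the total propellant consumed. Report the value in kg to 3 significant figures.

total propellant consumed ≈ 3840 kg

After the first burn: m = 15000 × exp(−1870/8900.0) = 15000 × 0.81049 = 12,157.4 kg.
After the second burn: m = 12,157.4 × exp(−760/8900.0) = 12,157.4 × 0.91815 = 11,162.3 kg.
Total propellant = m₀ − m_final = 15000 − 11,162.3 = 3,837.7 kg.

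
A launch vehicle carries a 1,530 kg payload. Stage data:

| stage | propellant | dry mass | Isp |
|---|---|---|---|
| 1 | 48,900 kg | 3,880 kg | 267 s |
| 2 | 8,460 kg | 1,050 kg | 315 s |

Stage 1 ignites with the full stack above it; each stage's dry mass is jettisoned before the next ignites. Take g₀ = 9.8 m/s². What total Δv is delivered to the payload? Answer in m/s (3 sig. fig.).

Ignition mass of stage 1 = 48,900+3,880 + 8,460+1,050 + 1,530 = 63,820 kg.
Stage 1: m₀ = 63,820 kg, m_f = 63,820 − 48,900 = 14,920 kg; Δv = 267×9.8×ln(4.277) = 2616.6×1.4534 ≈ 3803 m/s.
Stage 2: m₀ = 11,040 kg, m_f = 11,040 − 8,460 = 2,580 kg; Δv = 315×9.8×ln(4.279) = 3087.0×1.4537 ≈ 4488 m/s.
Total Δv = 3803 + 4488 = 8291 m/s.

Δv ≈ 8290 m/s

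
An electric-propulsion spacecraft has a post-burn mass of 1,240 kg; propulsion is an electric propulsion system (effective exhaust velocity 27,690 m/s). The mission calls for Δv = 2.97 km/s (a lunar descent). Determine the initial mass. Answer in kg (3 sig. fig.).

Rocket equation: m₀/m_f = exp(Δv / v_e) = exp(2970 / 27690.0) = exp(0.1073) = 1.1132.
m₀ = m_f × 1.1132 = 1,240 × 1.1132 = 1,380.37 kg.

initial mass ≈ 1380 kg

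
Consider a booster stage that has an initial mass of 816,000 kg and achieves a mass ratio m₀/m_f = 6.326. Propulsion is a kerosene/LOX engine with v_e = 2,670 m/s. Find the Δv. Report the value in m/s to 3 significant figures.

Δv ≈ 4930 m/s

Δv = v_e · ln(6.326) = 2670.0 × 1.8447 ≈ 4925.3 m/s.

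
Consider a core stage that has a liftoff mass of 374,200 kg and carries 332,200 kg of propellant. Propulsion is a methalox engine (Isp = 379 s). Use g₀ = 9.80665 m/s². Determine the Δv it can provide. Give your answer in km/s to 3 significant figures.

v_e = Isp · g₀ = 379 × 9.80665 = 3716.7 m/s.
m_f = m₀ − m_prop = 374,200 − 332,200 = 42,000 kg.
Using Δv = v_e ln(m₀/m_f): Δv = v_e · ln(m₀/m_f) = 3716.7 × ln(8.91) = 3716.7 × 2.1871 ≈ 8128.9 m/s.

Δv ≈ 8.13 km/s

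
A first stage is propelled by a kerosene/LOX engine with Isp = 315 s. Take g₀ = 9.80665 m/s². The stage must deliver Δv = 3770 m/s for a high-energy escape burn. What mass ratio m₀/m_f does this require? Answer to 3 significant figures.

v_e = Isp · g₀ = 315 × 9.80665 = 3089.1 m/s.
m₀/m_f = exp(Δv / v_e) = exp(3770 / 3089.1) = exp(1.2204) = 3.3886.

mass ratio ≈ 3.39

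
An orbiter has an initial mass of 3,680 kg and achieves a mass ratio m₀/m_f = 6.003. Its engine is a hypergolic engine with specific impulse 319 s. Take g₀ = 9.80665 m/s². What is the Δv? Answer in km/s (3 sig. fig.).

v_e = Isp · g₀ = 319 × 9.80665 = 3128.3 m/s.
Δv = v_e · ln(6.003) = 3128.3 × 1.7923 ≈ 5606.8 m/s.

Δv ≈ 5.61 km/s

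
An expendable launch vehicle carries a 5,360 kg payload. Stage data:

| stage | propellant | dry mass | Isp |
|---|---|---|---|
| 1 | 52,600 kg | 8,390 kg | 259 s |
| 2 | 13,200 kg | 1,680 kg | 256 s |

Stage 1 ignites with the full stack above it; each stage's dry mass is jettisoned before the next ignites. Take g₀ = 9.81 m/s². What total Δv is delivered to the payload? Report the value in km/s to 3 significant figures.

Ignition mass of stage 1 = 52,600+8,390 + 13,200+1,680 + 5,360 = 81,230 kg.
Stage 1: m₀ = 81,230 kg, m_f = 81,230 − 52,600 = 28,630 kg; Δv = 259×9.81×ln(2.837) = 2540.8×1.0428 ≈ 2650 m/s.
Stage 2: m₀ = 20,240 kg, m_f = 20,240 − 13,200 = 7,040 kg; Δv = 256×9.81×ln(2.875) = 2511.4×1.0561 ≈ 2652 m/s.
Total Δv = 2650 + 2652 = 5302 m/s.

Δv ≈ 5.30 km/s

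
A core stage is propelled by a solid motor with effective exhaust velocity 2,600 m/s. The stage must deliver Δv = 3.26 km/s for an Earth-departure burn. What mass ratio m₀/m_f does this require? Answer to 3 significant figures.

mass ratio ≈ 3.50

From the ideal rocket equation, m₀/m_f = exp(Δv / v_e) = exp(3260 / 2600.0) = exp(1.2538) = 3.5038.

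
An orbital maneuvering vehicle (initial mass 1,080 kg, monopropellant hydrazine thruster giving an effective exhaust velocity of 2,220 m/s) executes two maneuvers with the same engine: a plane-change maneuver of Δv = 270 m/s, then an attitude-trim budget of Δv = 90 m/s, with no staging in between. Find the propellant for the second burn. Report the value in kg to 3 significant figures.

After the first burn: m = 1080 × exp(−270/2220.0) = 1080 × 0.88548 = 956.318 kg.
After the second burn: m = 956.318 × exp(−90/2220.0) = 956.318 × 0.96027 = 918.323 kg.
Second-burn propellant = 956.318 − 918.323 = 37.995 kg.

propellant for the second burn ≈ 38.0 kg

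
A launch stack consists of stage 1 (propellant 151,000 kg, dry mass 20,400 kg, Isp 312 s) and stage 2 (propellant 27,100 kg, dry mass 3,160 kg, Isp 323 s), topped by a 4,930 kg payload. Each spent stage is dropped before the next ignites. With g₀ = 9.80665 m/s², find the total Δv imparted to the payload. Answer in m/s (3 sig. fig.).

Δv ≈ 8670 m/s

Ignition mass of stage 1 = 151,000+20,400 + 27,100+3,160 + 4,930 = 206,590 kg.
Stage 1: m₀ = 206,590 kg, m_f = 206,590 − 151,000 = 55,590 kg; Δv = 312×9.80665×ln(3.716) = 3059.7×1.3127 ≈ 4017 m/s.
Stage 2: m₀ = 35,190 kg, m_f = 35,190 − 27,100 = 8,090 kg; Δv = 323×9.80665×ln(4.35) = 3167.5×1.4701 ≈ 4657 m/s.
Total Δv = 4017 + 4657 = 8674 m/s.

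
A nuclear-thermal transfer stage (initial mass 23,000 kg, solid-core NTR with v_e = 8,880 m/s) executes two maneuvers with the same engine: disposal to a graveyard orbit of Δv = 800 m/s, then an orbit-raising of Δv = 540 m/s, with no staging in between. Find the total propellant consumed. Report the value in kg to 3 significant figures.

After the first burn: m = 23000 × exp(−800/8880.0) = 23000 × 0.91385 = 21,018.6 kg.
After the second burn: m = 21,018.6 × exp(−540/8880.0) = 21,018.6 × 0.94100 = 19,778.5 kg.
Total propellant = m₀ − m_final = 23000 − 19,778.5 = 3,221.5 kg.

total propellant consumed ≈ 3220 kg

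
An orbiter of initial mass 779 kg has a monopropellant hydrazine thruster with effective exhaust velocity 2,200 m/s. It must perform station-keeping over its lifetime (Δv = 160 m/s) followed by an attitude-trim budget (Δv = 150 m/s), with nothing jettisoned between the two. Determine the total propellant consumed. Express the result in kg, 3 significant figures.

total propellant consumed ≈ 102 kg

After the first burn: m = 779 × exp(−160/2200.0) = 779 × 0.92985 = 724.353 kg.
After the second burn: m = 724.353 × exp(−150/2200.0) = 724.353 × 0.93409 = 676.611 kg.
Total propellant = m₀ − m_final = 779 − 676.611 = 102.389 kg.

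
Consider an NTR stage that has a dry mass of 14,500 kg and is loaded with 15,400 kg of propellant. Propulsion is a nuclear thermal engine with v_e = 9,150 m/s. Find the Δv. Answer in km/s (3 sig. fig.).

Δv ≈ 6.62 km/s

m₀ = m_dry + m_prop = 14,500 + 15,400 = 29,900 kg.
Δv = v_e · ln(m₀/m_f) = 9150.0 × ln(2.062) = 9150.0 × 0.7237 ≈ 6621.9 m/s.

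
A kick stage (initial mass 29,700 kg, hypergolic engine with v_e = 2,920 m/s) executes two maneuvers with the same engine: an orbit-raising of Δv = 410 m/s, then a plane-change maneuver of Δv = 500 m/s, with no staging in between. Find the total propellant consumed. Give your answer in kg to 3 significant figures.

After the first burn: m = 29700 × exp(−410/2920.0) = 29700 × 0.86900 = 25,809.3 kg.
After the second burn: m = 25,809.3 × exp(−500/2920.0) = 25,809.3 × 0.84263 = 21,747.7 kg.
Total propellant = m₀ − m_final = 29700 − 21,747.7 = 7,952.3 kg.

total propellant consumed ≈ 7950 kg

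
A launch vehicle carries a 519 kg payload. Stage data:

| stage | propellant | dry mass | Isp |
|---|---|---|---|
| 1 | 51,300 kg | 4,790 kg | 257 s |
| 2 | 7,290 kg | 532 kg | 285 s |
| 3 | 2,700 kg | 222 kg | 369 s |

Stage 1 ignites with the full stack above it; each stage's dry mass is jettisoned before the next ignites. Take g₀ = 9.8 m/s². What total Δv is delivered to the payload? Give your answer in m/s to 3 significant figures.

Δv ≈ 12100 m/s

Ignition mass of stage 1 = 51,300+4,790 + 7,290+532 + 2,700+222 + 519 = 67,353 kg.
Stage 1: m₀ = 67,353 kg, m_f = 67,353 − 51,300 = 16,053 kg; Δv = 257×9.8×ln(4.196) = 2518.6×1.4341 ≈ 3612 m/s.
Stage 2: m₀ = 11,263 kg, m_f = 11,263 − 7,290 = 3,973 kg; Δv = 285×9.8×ln(2.835) = 2793.0×1.0420 ≈ 2910 m/s.
Stage 3: m₀ = 3,441 kg, m_f = 3,441 − 2,700 = 741 kg; Δv = 369×9.8×ln(4.644) = 3616.2×1.5355 ≈ 5553 m/s.
Total Δv = 3612 + 2910 + 5553 = 12075 m/s.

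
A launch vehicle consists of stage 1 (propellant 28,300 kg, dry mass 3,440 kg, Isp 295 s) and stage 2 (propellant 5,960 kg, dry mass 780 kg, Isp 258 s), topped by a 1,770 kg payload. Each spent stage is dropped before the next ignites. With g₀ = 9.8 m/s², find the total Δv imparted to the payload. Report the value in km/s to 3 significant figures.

Δv ≈ 6.56 km/s

Ignition mass of stage 1 = 28,300+3,440 + 5,960+780 + 1,770 = 40,250 kg.
Stage 1: m₀ = 40,250 kg, m_f = 40,250 − 28,300 = 11,950 kg; Δv = 295×9.8×ln(3.368) = 2891.0×1.2144 ≈ 3511 m/s.
Stage 2: m₀ = 8,510 kg, m_f = 8,510 − 5,960 = 2,550 kg; Δv = 258×9.8×ln(3.337) = 2528.4×1.2051 ≈ 3047 m/s.
Total Δv = 3511 + 3047 = 6558 m/s.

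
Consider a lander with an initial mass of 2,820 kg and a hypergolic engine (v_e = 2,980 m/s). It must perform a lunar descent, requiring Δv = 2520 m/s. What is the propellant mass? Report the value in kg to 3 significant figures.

Using Δv = v_e ln(m₀/m_f): m₀/m_f = exp(Δv / v_e) = exp(2520 / 2980.0) = exp(0.8456) = 2.3295.
m_f = 2,820 / 2.3295 = 1,210.56 kg, so propellant = m₀ − m_f = 2,820 − 1,210.56 = 1,609.44 kg.

propellant mass ≈ 1610 kg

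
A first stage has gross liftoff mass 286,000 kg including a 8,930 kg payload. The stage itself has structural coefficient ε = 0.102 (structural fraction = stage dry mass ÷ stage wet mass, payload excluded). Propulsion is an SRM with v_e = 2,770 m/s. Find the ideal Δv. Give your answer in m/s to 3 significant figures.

Stage wet mass = m₀ − payload = 286,000 − 8,930 = 277,070 kg.
Stage dry mass = ε × stage wet mass = 0.102 × 277,070 = 28,261.1 kg.
Burnout mass m_f = stage dry + payload = 28,261.1 + 8,930 = 37,191.1 kg.
From the ideal rocket equation, Δv = v_e · ln(286,000/37,191.1) = 2770.0 × ln(7.69) = 2770.0 × 2.0399 ≈ 5651 m/s.

Δv ≈ 5650 m/s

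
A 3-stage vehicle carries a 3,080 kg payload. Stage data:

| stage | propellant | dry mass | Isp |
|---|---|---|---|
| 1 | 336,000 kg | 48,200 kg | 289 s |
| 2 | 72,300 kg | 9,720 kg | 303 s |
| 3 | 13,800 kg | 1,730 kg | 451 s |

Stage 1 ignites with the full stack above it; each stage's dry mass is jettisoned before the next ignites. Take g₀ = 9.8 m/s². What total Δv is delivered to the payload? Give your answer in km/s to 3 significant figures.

Δv ≈ 13.1 km/s

Ignition mass of stage 1 = 336,000+48,200 + 72,300+9,720 + 13,800+1,730 + 3,080 = 484,830 kg.
Stage 1: m₀ = 484,830 kg, m_f = 484,830 − 336,000 = 148,830 kg; Δv = 289×9.8×ln(3.258) = 2832.2×1.1810 ≈ 3345 m/s.
Stage 2: m₀ = 100,630 kg, m_f = 100,630 − 72,300 = 28,330 kg; Δv = 303×9.8×ln(3.552) = 2969.4×1.2675 ≈ 3764 m/s.
Stage 3: m₀ = 18,610 kg, m_f = 18,610 − 13,800 = 4,810 kg; Δv = 451×9.8×ln(3.869) = 4419.8×1.3530 ≈ 5980 m/s.
Total Δv = 3345 + 3764 + 5980 = 13089 m/s.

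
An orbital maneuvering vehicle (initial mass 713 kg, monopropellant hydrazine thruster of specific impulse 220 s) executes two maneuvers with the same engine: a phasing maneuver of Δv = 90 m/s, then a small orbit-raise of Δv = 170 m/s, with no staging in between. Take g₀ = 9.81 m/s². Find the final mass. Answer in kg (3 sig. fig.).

v_e = Isp · g₀ = 220 × 9.81 = 2158.2 m/s.
After the first burn: m = 713 × exp(−90/2158.2) = 713 × 0.95916 = 683.881 kg.
After the second burn: m = 683.881 × exp(−170/2158.2) = 683.881 × 0.92425 = 632.077 kg.

final mass ≈ 632 kg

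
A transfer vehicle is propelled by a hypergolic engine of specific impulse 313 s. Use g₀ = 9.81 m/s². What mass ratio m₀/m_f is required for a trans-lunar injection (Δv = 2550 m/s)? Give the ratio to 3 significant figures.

mass ratio ≈ 2.29

v_e = Isp · g₀ = 313 × 9.81 = 3070.5 m/s.
From the ideal rocket equation, m₀/m_f = exp(Δv / v_e) = exp(2550 / 3070.5) = exp(0.8305) = 2.2944.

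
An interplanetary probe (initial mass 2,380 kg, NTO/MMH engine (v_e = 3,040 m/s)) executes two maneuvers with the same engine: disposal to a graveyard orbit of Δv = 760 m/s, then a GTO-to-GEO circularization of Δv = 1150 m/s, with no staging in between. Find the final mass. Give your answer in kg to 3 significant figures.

After the first burn: m = 2380 × exp(−760/3040.0) = 2380 × 0.77880 = 1,853.54 kg.
After the second burn: m = 1,853.54 × exp(−1150/3040.0) = 1,853.54 × 0.68503 = 1,269.73 kg.

final mass ≈ 1270 kg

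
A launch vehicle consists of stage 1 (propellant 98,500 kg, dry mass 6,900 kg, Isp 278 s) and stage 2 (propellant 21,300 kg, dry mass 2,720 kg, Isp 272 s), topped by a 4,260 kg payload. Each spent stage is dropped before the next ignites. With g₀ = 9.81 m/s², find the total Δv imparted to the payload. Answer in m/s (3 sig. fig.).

Δv ≈ 7370 m/s

Ignition mass of stage 1 = 98,500+6,900 + 21,300+2,720 + 4,260 = 133,680 kg.
Stage 1: m₀ = 133,680 kg, m_f = 133,680 − 98,500 = 35,180 kg; Δv = 278×9.81×ln(3.8) = 2727.2×1.3350 ≈ 3641 m/s.
Stage 2: m₀ = 28,280 kg, m_f = 28,280 − 21,300 = 6,980 kg; Δv = 272×9.81×ln(4.052) = 2668.3×1.3991 ≈ 3733 m/s.
Total Δv = 3641 + 3733 = 7374 m/s.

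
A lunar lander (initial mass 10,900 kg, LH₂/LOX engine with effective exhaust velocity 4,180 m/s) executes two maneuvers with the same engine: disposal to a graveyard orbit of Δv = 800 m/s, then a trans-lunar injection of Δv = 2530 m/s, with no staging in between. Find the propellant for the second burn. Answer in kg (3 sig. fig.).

After the first burn: m = 10900 × exp(−800/4180.0) = 10900 × 0.82581 = 9,001.33 kg.
After the second burn: m = 9,001.33 × exp(−2530/4180.0) = 9,001.33 × 0.54593 = 4,914.1 kg.
Second-burn propellant = 9,001.33 − 4,914.1 = 4,087.23 kg.

propellant for the second burn ≈ 4090 kg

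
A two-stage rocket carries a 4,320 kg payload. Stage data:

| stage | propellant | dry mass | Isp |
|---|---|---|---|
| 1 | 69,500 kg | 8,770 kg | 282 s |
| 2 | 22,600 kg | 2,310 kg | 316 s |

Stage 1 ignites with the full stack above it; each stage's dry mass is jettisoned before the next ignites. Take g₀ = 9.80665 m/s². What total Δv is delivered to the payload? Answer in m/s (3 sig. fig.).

Δv ≈ 7470 m/s

Ignition mass of stage 1 = 69,500+8,770 + 22,600+2,310 + 4,320 = 107,500 kg.
Stage 1: m₀ = 107,500 kg, m_f = 107,500 − 69,500 = 38,000 kg; Δv = 282×9.80665×ln(2.829) = 2765.5×1.0399 ≈ 2876 m/s.
Stage 2: m₀ = 29,230 kg, m_f = 29,230 − 22,600 = 6,630 kg; Δv = 316×9.80665×ln(4.409) = 3098.9×1.4836 ≈ 4598 m/s.
Total Δv = 2876 + 4598 = 7474 m/s.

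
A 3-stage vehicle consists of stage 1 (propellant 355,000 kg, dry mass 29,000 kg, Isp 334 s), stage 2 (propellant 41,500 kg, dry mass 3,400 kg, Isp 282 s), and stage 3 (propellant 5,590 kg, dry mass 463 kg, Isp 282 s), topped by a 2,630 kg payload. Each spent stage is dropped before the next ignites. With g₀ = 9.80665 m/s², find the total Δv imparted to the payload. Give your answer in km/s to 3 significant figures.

Δv ≈ 12.4 km/s

Ignition mass of stage 1 = 355,000+29,000 + 41,500+3,400 + 5,590+463 + 2,630 = 437,583 kg.
Stage 1: m₀ = 437,583 kg, m_f = 437,583 − 355,000 = 82,583 kg; Δv = 334×9.80665×ln(5.299) = 3275.4×1.6675 ≈ 5462 m/s.
Stage 2: m₀ = 53,583 kg, m_f = 53,583 − 41,500 = 12,083 kg; Δv = 282×9.80665×ln(4.435) = 2765.5×1.4894 ≈ 4119 m/s.
Stage 3: m₀ = 8,683 kg, m_f = 8,683 − 5,590 = 3,093 kg; Δv = 282×9.80665×ln(2.807) = 2765.5×1.0322 ≈ 2855 m/s.
Total Δv = 5462 + 4119 + 2855 = 12436 m/s.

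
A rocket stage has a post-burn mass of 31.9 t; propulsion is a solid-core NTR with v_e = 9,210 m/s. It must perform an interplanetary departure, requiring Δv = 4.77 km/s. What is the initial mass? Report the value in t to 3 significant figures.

Using Δv = v_e ln(m₀/m_f): m₀/m_f = exp(Δv / v_e) = exp(4770 / 9210.0) = exp(0.5179) = 1.6785.
m₀ = m_f × 1.6785 = 31.9 × 1.6785 = 53.5442 t.

initial mass ≈ 53.5 t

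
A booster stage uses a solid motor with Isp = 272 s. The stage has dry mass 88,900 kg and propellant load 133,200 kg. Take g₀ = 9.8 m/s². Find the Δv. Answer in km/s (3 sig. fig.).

v_e = Isp · g₀ = 272 × 9.8 = 2665.6 m/s.
m₀ = m_dry + m_prop = 88,900 + 133,200 = 222,100 kg.
Δv = v_e · ln(m₀/m_f) = 2665.6 × ln(2.498) = 2665.6 × 0.9156 ≈ 2440.7 m/s.

Δv ≈ 2.44 km/s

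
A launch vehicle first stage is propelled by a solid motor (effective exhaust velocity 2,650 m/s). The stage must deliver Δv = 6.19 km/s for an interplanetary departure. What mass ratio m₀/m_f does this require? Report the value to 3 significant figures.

mass ratio ≈ 10.3

From the ideal rocket equation, m₀/m_f = exp(Δv / v_e) = exp(6190 / 2650.0) = exp(2.3358) = 10.3382.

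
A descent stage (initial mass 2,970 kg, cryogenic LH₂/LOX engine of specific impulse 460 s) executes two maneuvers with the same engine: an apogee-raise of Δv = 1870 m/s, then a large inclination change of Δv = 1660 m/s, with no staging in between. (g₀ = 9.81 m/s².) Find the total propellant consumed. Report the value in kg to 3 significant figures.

total propellant consumed ≈ 1610 kg

v_e = Isp · g₀ = 460 × 9.81 = 4512.6 m/s.
After the first burn: m = 2970 × exp(−1870/4512.6) = 2970 × 0.66074 = 1,962.4 kg.
After the second burn: m = 1,962.4 × exp(−1660/4512.6) = 1,962.4 × 0.69221 = 1,358.39 kg.
Total propellant = m₀ − m_final = 2970 − 1,358.39 = 1,611.61 kg.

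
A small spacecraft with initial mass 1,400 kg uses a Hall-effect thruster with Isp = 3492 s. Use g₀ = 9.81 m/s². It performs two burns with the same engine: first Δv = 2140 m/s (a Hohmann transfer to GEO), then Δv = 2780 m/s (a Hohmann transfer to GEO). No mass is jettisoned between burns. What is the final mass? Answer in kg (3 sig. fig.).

v_e = Isp · g₀ = 3492 × 9.81 = 34256.5 m/s.
After the first burn: m = 1400 × exp(−2140/34256.5) = 1400 × 0.93944 = 1,315.22 kg.
After the second burn: m = 1,315.22 × exp(−2780/34256.5) = 1,315.22 × 0.92205 = 1,212.7 kg.

final mass ≈ 1210 kg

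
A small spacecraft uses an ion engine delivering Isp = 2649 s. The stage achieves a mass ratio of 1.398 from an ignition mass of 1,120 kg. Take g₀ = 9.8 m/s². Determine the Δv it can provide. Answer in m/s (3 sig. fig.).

Δv ≈ 8700 m/s

v_e = Isp · g₀ = 2649 × 9.8 = 25960.2 m/s.
Δv = v_e · ln(1.398) = 25960.2 × 0.3350 ≈ 8697.8 m/s.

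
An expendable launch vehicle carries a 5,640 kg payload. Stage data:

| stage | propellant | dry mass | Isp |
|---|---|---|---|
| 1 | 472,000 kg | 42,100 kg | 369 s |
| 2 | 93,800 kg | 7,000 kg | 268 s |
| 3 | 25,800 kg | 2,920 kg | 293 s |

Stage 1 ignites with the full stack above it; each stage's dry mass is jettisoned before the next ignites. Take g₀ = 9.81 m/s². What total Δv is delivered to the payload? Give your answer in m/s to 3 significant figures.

Ignition mass of stage 1 = 472,000+42,100 + 93,800+7,000 + 25,800+2,920 + 5,640 = 649,260 kg.
Stage 1: m₀ = 649,260 kg, m_f = 649,260 − 472,000 = 177,260 kg; Δv = 369×9.81×ln(3.663) = 3619.9×1.2982 ≈ 4699 m/s.
Stage 2: m₀ = 135,160 kg, m_f = 135,160 − 93,800 = 41,360 kg; Δv = 268×9.81×ln(3.268) = 2629.1×1.1841 ≈ 3113 m/s.
Stage 3: m₀ = 34,360 kg, m_f = 34,360 − 25,800 = 8,560 kg; Δv = 293×9.81×ln(4.014) = 2874.3×1.3898 ≈ 3995 m/s.
Total Δv = 4699 + 3113 + 3995 = 11807 m/s.

Δv ≈ 11800 m/s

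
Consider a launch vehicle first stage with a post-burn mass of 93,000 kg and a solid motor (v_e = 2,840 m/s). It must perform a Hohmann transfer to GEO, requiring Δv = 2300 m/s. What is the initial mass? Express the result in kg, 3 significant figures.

From the ideal rocket equation, m₀/m_f = exp(Δv / v_e) = exp(2300 / 2840.0) = exp(0.8099) = 2.2476.
m₀ = m_f × 2.2476 = 93,000 × 2.2476 = 209,027 kg.

initial mass ≈ 209000 kg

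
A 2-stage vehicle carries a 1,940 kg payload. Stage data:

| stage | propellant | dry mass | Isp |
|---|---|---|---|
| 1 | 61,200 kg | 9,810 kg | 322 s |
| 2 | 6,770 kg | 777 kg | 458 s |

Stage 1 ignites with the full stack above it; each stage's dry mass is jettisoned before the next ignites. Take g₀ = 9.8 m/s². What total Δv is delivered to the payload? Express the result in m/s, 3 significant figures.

Ignition mass of stage 1 = 61,200+9,810 + 6,770+777 + 1,940 = 80,497 kg.
Stage 1: m₀ = 80,497 kg, m_f = 80,497 − 61,200 = 19,297 kg; Δv = 322×9.8×ln(4.171) = 3155.6×1.4283 ≈ 4507 m/s.
Stage 2: m₀ = 9,487 kg, m_f = 9,487 − 6,770 = 2,717 kg; Δv = 458×9.8×ln(3.492) = 4488.4×1.2504 ≈ 5612 m/s.
Total Δv = 4507 + 5612 = 10119 m/s.

Δv ≈ 10100 m/s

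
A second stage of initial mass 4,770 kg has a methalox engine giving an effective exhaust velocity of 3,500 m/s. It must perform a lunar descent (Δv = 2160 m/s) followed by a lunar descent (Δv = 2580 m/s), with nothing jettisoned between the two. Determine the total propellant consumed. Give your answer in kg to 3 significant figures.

After the first burn: m = 4770 × exp(−2160/3500.0) = 4770 × 0.53948 = 2,573.32 kg.
After the second burn: m = 2,573.32 × exp(−2580/3500.0) = 2,573.32 × 0.47848 = 1,231.28 kg.
Total propellant = m₀ − m_final = 4770 − 1,231.28 = 3,538.72 kg.

total propellant consumed ≈ 3540 kg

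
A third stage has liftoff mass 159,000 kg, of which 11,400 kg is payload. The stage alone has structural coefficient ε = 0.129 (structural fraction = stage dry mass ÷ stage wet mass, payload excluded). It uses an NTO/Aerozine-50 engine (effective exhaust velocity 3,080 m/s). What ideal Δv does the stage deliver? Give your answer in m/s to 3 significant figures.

Stage wet mass = m₀ − payload = 159,000 − 11,400 = 147,600 kg.
Stage dry mass = ε × stage wet mass = 0.129 × 147,600 = 19,040.4 kg.
Burnout mass m_f = stage dry + payload = 19,040.4 + 11,400 = 30,440.4 kg.
Rocket equation: Δv = v_e · ln(159,000/30,440.4) = 3080.0 × ln(5.223) = 3080.0 × 1.6531 ≈ 5092 m/s.

Δv ≈ 5090 m/s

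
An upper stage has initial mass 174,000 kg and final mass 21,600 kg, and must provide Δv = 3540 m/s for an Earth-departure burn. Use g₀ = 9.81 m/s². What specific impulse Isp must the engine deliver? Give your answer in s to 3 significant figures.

Isp ≈ 173 s

ln(m₀/m_f) = ln(174000/21600) = ln(8.056) = 2.0864.
Rocket equation: v_e = Δv / ln(m₀/m_f) = 3540 / 2.0864 = 1696.7 m/s.
Isp = v_e / g₀ = 1696.7 / 9.81 = 173.0 s.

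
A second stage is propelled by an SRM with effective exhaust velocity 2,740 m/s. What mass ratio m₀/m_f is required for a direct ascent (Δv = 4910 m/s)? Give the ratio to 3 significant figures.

m₀/m_f = exp(Δv / v_e) = exp(4910 / 2740.0) = exp(1.7920) = 6.0013.

mass ratio ≈ 6.00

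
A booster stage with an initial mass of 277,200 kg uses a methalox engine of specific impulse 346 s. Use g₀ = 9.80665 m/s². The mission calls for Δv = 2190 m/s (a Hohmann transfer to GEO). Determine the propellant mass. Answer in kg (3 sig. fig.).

propellant mass ≈ 132000 kg

v_e = Isp · g₀ = 346 × 9.80665 = 3393.1 m/s.
Using Δv = v_e ln(m₀/m_f): m₀/m_f = exp(Δv / v_e) = exp(2190 / 3393.1) = exp(0.6454) = 1.9068.
m_f = 277,200 / 1.9068 = 145,374 kg, so propellant = m₀ − m_f = 277,200 − 145,374 = 131,826 kg.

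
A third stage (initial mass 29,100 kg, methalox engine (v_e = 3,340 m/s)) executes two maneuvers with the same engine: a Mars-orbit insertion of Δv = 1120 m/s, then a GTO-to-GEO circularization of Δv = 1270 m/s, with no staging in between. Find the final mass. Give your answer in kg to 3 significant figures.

After the first burn: m = 29100 × exp(−1120/3340.0) = 29100 × 0.71510 = 20,809.4 kg.
After the second burn: m = 20,809.4 × exp(−1270/3340.0) = 20,809.4 × 0.68370 = 14,227.4 kg.

final mass ≈ 14200 kg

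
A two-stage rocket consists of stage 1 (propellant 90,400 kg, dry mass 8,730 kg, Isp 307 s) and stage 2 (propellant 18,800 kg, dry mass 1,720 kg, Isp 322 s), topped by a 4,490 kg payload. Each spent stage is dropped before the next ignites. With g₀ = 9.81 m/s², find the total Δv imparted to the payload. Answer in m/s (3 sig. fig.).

Δv ≈ 8320 m/s

Ignition mass of stage 1 = 90,400+8,730 + 18,800+1,720 + 4,490 = 124,140 kg.
Stage 1: m₀ = 124,140 kg, m_f = 124,140 − 90,400 = 33,740 kg; Δv = 307×9.81×ln(3.679) = 3011.7×1.3027 ≈ 3923 m/s.
Stage 2: m₀ = 25,010 kg, m_f = 25,010 − 18,800 = 6,210 kg; Δv = 322×9.81×ln(4.027) = 3158.8×1.3931 ≈ 4401 m/s.
Total Δv = 3923 + 4401 = 8324 m/s.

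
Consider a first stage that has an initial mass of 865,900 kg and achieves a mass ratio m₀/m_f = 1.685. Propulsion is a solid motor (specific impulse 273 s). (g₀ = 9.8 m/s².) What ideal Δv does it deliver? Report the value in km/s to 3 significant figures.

Δv ≈ 1.40 km/s

v_e = Isp · g₀ = 273 × 9.8 = 2675.4 m/s.
Rocket equation: Δv = v_e · ln(1.685) = 2675.4 × 0.5218 ≈ 1395.9 m/s.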